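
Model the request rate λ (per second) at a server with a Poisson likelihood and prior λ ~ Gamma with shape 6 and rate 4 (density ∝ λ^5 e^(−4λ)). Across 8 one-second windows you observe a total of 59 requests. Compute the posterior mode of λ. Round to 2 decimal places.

Σxᵢ = 59, n = 8.
Posterior ∝ λ^5e^(−4λ) · λ^59e^(−8λ) = λ^64e^(−12λ), i.e. Gamma(shape=65, rate=12).
The mode of a Gamma(a, b) with a ≥ 1 (shape–rate) is (a−1)/b = 64/12 ≈ 5.33.

λ̂_MAP = 5.33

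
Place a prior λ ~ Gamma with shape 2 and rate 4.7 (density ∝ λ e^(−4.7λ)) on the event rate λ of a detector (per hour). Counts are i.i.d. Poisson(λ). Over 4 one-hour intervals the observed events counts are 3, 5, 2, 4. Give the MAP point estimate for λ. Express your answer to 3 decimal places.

Σxᵢ = 3+5+2+4 = 14, with n = 4.
Posterior ∝ λe^(−4.7λ) · λ^14e^(−4λ) = λ^15e^(−8.7λ), i.e. Gamma(shape=16, rate=8.7).
The mode of a Gamma(a, b) with a ≥ 1 (shape–rate) is (a−1)/b = 15/8.7 ≈ 1.724.

λ̂_MAP = 1.724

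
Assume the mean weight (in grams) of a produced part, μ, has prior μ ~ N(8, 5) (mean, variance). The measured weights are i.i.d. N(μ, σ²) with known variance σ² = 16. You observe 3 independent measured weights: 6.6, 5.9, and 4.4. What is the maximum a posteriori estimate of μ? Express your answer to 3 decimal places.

n = 3; x̄ = (6.6 + 5.9 + 4.4)/3 = 16.9/3 = 169/30 ≈ 5.6333.
For a Normal prior and Normal likelihood with known variance, the posterior is Normal; its mode equals its mean, the precision-weighted average.
Prior precision 1/σ₀² = 1/5 = 0.2; data precision n/σ² = 3/16 = 0.1875.
μ̂ = (0.2·8 + 0.1875·(169/30)) / (0.2 + 0.1875) = 2.65625/0.3875 = 425/62 ≈ 6.855.

μ̂_MAP = 6.855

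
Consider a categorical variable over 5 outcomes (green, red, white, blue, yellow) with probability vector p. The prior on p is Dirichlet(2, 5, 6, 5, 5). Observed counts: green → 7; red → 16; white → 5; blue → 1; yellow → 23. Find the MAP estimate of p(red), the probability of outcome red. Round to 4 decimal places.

MAP estimate of p(red) = 0.2857

The posterior is Dirichlet(αᵢ + nᵢ) = Dirichlet(9, 21, 11, 6, 28).
For a Dirichlet(a₁,…,a_K) with all aᵢ > 1, the mode has j-th component (aⱼ − 1)/(Σaᵢ − K).
Here Σaᵢ = 75 and K = 5, so p(red) = (21 − 1)/(75 − 5) = 20/70 ≈ 0.2857.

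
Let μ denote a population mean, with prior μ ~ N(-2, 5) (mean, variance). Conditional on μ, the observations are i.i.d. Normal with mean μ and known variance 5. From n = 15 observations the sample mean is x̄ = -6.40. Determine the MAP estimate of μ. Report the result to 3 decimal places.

μ̂_MAP = -6.125

n = 15, x̄ = -6.40.
For a Normal prior and Normal likelihood with known variance, the posterior is Normal; its mode equals its mean, the precision-weighted average.
Prior precision 1/σ₀² = 1/5 = 0.2; data precision n/σ² = 15/5 = 3.
μ̂ = (0.2·(-2) + 3·(-6.4)) / (0.2 + 3) = (-19.6)/3.2 = -6.125.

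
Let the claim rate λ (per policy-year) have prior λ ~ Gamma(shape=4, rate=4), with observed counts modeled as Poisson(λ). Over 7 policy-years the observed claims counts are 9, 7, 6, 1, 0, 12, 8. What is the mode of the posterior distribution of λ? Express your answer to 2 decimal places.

λ̂_MAP = 4.18

Σxᵢ = 9+7+6+1+0+12+8 = 43, with n = 7.
Posterior ∝ λ^3e^(−4λ) · λ^43e^(−7λ) = λ^46e^(−11λ), i.e. Gamma(shape=47, rate=11).
The mode of a Gamma(a, b) with a ≥ 1 (shape–rate) is (a−1)/b = 46/11 ≈ 4.18.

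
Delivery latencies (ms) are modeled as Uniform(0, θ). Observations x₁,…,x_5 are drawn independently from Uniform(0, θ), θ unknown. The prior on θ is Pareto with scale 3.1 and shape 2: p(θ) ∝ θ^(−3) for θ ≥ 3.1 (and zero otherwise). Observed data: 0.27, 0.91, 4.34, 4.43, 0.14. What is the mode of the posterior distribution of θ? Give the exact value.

θ̂_MAP = 4.43

The Uniform(0, θ) likelihood is θ^(−n) for θ ≥ max(xᵢ), zero otherwise. Here max(xᵢ) = 4.43.
Posterior ∝ θ^(−3) · θ^(−5) = θ^(−8) on θ ≥ max(3.1, 4.43) = 4.43.
This density is strictly decreasing in θ, so the posterior mode lies at the lower boundary of the support.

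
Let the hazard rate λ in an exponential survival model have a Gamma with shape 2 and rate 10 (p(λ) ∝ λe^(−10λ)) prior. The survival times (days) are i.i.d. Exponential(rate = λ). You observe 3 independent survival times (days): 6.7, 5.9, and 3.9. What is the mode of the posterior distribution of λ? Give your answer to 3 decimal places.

The Exponential(rate=λ) likelihood is ∝ λ^n e^(−λΣtᵢ). Here n = 3 and Σtᵢ = 6.7 + 5.9 + 3.9 = 16.5.
Posterior ∝ λe^(−10λ) · λ^3e^(−16.5λ) = λ^4e^(−26.5λ), i.e. Gamma(5, 26.5).
Mode = (a−1)/b = 4/26.5 ≈ 0.151.

λ̂_MAP = 0.151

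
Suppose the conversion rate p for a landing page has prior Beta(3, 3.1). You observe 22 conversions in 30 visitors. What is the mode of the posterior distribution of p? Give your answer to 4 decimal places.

p̂_MAP = 0.7038

Prior: Beta(3, 3.1).
Data: 22 successes in 30 trials. The binomial likelihood contributes p^22(1−p)^8, so the posterior is Beta(3+22, 3.1+8) = Beta(25, 11.1).
For Beta(a, b) with a, b > 1 the mode is (a−1)/(a+b−2) = 24/34.1 ≈ 0.7038.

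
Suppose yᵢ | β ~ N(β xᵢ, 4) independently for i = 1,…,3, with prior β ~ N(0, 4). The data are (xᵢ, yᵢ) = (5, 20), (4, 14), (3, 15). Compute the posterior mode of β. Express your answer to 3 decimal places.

log p(β | y) = −Σ(yᵢ − βxᵢ)²/(2·4) − β²/(2·4) + const.
Setting the derivative to zero: Σxᵢ(yᵢ − βxᵢ)/4 − β/4 = 0, so β = Σxᵢyᵢ / (Σxᵢ² + σ²/τ²).
Σxᵢyᵢ = 5·20 + 4·14 + 3·15 = 201; Σxᵢ² = 50; σ²/τ² = 1.
β̂_MAP = 201 / (50 + 1) = 201/51 ≈ 3.941.

β̂_MAP = 3.941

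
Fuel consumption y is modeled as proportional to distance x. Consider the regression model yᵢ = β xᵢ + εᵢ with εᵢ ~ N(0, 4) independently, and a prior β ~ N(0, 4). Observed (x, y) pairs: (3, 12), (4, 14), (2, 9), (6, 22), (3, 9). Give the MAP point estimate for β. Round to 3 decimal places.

log p(β | y) = −Σ(yᵢ − βxᵢ)²/(2·4) − β²/(2·4) + const.
Setting the derivative to zero: Σxᵢ(yᵢ − βxᵢ)/4 − β/4 = 0, so β = Σxᵢyᵢ / (Σxᵢ² + σ²/τ²).
Σxᵢyᵢ = 3·12 + 4·14 + 2·9 + 6·22 + 3·9 = 269; Σxᵢ² = 74; σ²/τ² = 1.
β̂_MAP = 269 / (74 + 1) = 269/75 ≈ 3.587.

β̂_MAP = 3.587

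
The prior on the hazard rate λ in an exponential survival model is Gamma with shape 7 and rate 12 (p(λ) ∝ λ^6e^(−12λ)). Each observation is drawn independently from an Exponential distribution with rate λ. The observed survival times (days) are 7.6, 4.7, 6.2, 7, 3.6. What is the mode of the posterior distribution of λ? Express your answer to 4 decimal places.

λ̂_MAP = 0.2676

The Exponential(rate=λ) likelihood is ∝ λ^n e^(−λΣtᵢ). Here n = 5 and Σtᵢ = 7.6 + 4.7 + 6.2 + 7 + 3.6 = 29.1.
Posterior ∝ λ^6e^(−12λ) · λ^5e^(−29.1λ) = λ^11e^(−41.1λ), i.e. Gamma(12, 41.1).
Mode = (a−1)/b = 11/41.1 ≈ 0.2676.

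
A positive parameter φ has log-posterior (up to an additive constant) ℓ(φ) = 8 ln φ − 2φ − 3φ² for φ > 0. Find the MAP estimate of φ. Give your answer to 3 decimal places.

ℓ'(φ) = 8/φ − 2 − 6φ. Setting this to zero and multiplying by φ: 6φ² + 2φ − 8 = 0.
φ = (−2 + √(2² + 4·6·8)) / (2·6) = (−2 + √196) / 12 = (−2 + 14)/12 = 1.
ℓ''(φ) = −8/φ² − 6 < 0, confirming a maximum.

φ̂_MAP = 1.000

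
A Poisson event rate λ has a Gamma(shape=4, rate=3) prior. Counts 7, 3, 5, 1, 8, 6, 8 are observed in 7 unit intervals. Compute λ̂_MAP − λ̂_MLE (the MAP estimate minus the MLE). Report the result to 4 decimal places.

MAP − MLE = -1.3286

Σxᵢ = 38. Posterior is Gamma(42, 10); MAP = (42−1)/10 = 41/10 ≈ 4.10000.
MLE = x̄ = 38/7 ≈ 5.42857.
Difference = 41/10 − 38/7 = -93/70 ≈ -1.3286.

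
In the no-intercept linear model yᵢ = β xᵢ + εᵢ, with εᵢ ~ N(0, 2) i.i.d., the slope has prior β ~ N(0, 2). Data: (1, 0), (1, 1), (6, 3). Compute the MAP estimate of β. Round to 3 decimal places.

log p(β | y) = −Σ(yᵢ − βxᵢ)²/(2·2) − β²/(2·2) + const.
Setting the derivative to zero: Σxᵢ(yᵢ − βxᵢ)/2 − β/2 = 0, so β = Σxᵢyᵢ / (Σxᵢ² + σ²/τ²).
Σxᵢyᵢ = 1·0 + 1·1 + 6·3 = 19; Σxᵢ² = 38; σ²/τ² = 1.
β̂_MAP = 19 / (38 + 1) = 19/39 ≈ 0.487.

β̂_MAP = 0.487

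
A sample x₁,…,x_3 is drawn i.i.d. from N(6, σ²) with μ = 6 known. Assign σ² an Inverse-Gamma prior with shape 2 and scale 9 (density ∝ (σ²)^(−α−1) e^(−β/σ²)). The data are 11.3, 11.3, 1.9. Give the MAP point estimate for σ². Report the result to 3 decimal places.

Sum of squared deviations about the known mean: SS = (11.3−6)² + (11.3−6)² + (1.9−6)² = 72.99.
The Normal likelihood contributes (σ²)^(−n/2) exp(−SS/(2σ²)), so the posterior is Inverse-Gamma(α + n/2, β + SS/2) = Inverse-Gamma(3.5, 45.495).
The mode of Inverse-Gamma(a, b) is b/(a+1) = 45.495/4.5 ≈ 10.110.

σ̂²_MAP = 10.110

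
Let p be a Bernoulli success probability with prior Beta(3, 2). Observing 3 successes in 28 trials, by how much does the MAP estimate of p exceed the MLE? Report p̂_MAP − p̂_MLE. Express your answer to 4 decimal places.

Posterior is Beta(6, 27); MAP = (6−1)/(33−2) = 5/31 ≈ 0.16129.
MLE ignores the prior: p̂_MLE = k/n = 3/28 ≈ 0.10714.
Difference = 5/31 − 3/28 = 47/868 ≈ 0.0541.

MAP − MLE = 0.0541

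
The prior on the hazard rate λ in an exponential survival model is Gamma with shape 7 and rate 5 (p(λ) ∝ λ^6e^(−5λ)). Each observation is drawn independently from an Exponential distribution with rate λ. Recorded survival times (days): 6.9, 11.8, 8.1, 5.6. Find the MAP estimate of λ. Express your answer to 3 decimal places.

The Exponential(rate=λ) likelihood is ∝ λ^n e^(−λΣtᵢ). Here n = 4 and Σtᵢ = 6.9 + 11.8 + 8.1 + 5.6 = 32.4.
Posterior ∝ λ^6e^(−5λ) · λ^4e^(−32.4λ) = λ^10e^(−37.4λ), i.e. Gamma(11, 37.4).
Mode = (a−1)/b = 10/37.4 ≈ 0.267.

λ̂_MAP = 0.267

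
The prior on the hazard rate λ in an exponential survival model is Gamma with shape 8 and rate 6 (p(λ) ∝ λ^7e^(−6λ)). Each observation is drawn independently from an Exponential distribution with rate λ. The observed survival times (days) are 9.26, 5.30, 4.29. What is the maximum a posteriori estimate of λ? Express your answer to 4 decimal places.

The Exponential(rate=λ) likelihood is ∝ λ^n e^(−λΣtᵢ). Here n = 3 and Σtᵢ = 9.26 + 5.30 + 4.29 = 18.85.
Posterior ∝ λ^7e^(−6λ) · λ^3e^(−18.85λ) = λ^10e^(−24.85λ), i.e. Gamma(11, 24.85).
Mode = (a−1)/b = 10/24.85 ≈ 0.4024.

λ̂_MAP = 0.4024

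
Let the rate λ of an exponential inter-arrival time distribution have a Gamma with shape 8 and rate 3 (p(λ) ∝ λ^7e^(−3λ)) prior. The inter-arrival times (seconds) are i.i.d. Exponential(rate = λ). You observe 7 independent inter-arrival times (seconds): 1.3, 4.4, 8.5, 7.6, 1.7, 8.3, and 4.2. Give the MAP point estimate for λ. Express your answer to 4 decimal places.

λ̂_MAP = 0.3590

The Exponential(rate=λ) likelihood is ∝ λ^n e^(−λΣtᵢ). Here n = 7 and Σtᵢ = 1.3 + 4.4 + 8.5 + 7.6 + 1.7 + 8.3 + 4.2 = 36.
Posterior ∝ λ^7e^(−3λ) · λ^7e^(−36λ) = λ^14e^(−39λ), i.e. Gamma(15, 39).
Mode = (a−1)/b = 14/39 ≈ 0.3590.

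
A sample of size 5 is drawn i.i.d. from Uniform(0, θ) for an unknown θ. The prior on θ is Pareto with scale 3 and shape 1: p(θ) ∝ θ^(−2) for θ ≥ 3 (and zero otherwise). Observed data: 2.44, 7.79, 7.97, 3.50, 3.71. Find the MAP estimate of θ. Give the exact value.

θ̂_MAP = 7.97

The Uniform(0, θ) likelihood is θ^(−n) for θ ≥ max(xᵢ), zero otherwise. Here max(xᵢ) = 7.97.
Posterior ∝ θ^(−2) · θ^(−5) = θ^(−7) on θ ≥ max(3, 7.97) = 7.97.
This density is strictly decreasing in θ, so the posterior mode lies at the lower boundary of the support.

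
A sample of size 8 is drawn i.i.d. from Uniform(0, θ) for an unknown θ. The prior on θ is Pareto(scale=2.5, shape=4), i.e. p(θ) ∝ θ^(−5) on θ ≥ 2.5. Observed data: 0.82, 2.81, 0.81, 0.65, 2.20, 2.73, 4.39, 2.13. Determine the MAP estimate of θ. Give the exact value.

The Uniform(0, θ) likelihood is θ^(−n) for θ ≥ max(xᵢ), zero otherwise. Here max(xᵢ) = 4.39.
Posterior ∝ θ^(−5) · θ^(−8) = θ^(−13) on θ ≥ max(2.5, 4.39) = 4.39.
This density is strictly decreasing in θ, so the posterior mode lies at the lower boundary of the support.

θ̂_MAP = 4.39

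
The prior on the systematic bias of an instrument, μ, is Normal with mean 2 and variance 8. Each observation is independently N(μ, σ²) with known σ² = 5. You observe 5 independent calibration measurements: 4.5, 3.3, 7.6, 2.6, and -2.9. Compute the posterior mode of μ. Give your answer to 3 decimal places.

n = 5; x̄ = (4.5 + 3.3 + 7.6 + 2.6 + (-2.9))/5 = 15.1/5 = 3.02.
For a Normal prior and Normal likelihood with known variance, the posterior is Normal; its mode equals its mean, the precision-weighted average.
Prior precision 1/σ₀² = 1/8 = 0.125; data precision n/σ² = 5/5 = 1.
μ̂ = (0.125·2 + 1·3.02) / (0.125 + 1) = 3.27/1.125 = 218/75 ≈ 2.907.

μ̂_MAP = 2.907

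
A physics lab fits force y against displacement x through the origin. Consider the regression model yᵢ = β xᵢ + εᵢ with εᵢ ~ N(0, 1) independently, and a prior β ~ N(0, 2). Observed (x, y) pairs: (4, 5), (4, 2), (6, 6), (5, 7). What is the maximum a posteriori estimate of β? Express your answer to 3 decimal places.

β̂_MAP = 1.059

log p(β | y) = −Σ(yᵢ − βxᵢ)²/(2·1) − β²/(2·2) + const.
Setting the derivative to zero: Σxᵢ(yᵢ − βxᵢ)/1 − β/2 = 0, so β = Σxᵢyᵢ / (Σxᵢ² + σ²/τ²).
Σxᵢyᵢ = 4·5 + 4·2 + 6·6 + 5·7 = 99; Σxᵢ² = 93; σ²/τ² = 0.5.
β̂_MAP = 99 / (93 + 0.5) = 99/93.5 ≈ 1.059.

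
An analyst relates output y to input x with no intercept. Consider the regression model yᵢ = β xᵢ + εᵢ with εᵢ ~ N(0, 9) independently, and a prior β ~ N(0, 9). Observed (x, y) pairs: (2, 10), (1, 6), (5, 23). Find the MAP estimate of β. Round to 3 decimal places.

log p(β | y) = −Σ(yᵢ − βxᵢ)²/(2·9) − β²/(2·9) + const.
Setting the derivative to zero: Σxᵢ(yᵢ − βxᵢ)/9 − β/9 = 0, so β = Σxᵢyᵢ / (Σxᵢ² + σ²/τ²).
Σxᵢyᵢ = 2·10 + 1·6 + 5·23 = 141; Σxᵢ² = 30; σ²/τ² = 1.
β̂_MAP = 141 / (30 + 1) = 141/31 ≈ 4.548.

β̂_MAP = 4.548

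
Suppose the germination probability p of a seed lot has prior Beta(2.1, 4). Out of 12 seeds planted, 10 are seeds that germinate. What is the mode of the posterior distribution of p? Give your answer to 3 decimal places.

Prior: Beta(2.1, 4).
Data: 10 successes in 12 trials. The binomial likelihood contributes p^10(1−p)^2, so the posterior is Beta(2.1+10, 4+2) = Beta(12.1, 6).
For Beta(a, b) with a, b > 1 the mode is (a−1)/(a+b−2) = 11.1/16.1 ≈ 0.689.

p̂_MAP = 0.689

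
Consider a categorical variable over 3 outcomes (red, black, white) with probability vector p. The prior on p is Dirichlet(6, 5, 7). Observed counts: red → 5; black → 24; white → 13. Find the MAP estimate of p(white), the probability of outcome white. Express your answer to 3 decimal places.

The posterior is Dirichlet(αᵢ + nᵢ) = Dirichlet(11, 29, 20).
For a Dirichlet(a₁,…,a_K) with all aᵢ > 1, the mode has j-th component (aⱼ − 1)/(Σaᵢ − K).
Here Σaᵢ = 60 and K = 3, so p(white) = (20 − 1)/(60 − 3) = 19/57 ≈ 0.333.

MAP estimate of p(white) = 0.333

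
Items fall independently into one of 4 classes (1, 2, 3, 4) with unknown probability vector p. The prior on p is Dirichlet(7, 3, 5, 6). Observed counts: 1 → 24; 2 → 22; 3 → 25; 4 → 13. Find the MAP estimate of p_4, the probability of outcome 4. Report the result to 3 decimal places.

MAP estimate: 0.178

The posterior is Dirichlet(αᵢ + nᵢ) = Dirichlet(31, 25, 30, 19).
For a Dirichlet(a₁,…,a_K) with all aᵢ > 1, the mode has j-th component (aⱼ − 1)/(Σaᵢ − K).
Here Σaᵢ = 105 and K = 4, so p_4 = (19 − 1)/(105 − 4) = 18/101 ≈ 0.178.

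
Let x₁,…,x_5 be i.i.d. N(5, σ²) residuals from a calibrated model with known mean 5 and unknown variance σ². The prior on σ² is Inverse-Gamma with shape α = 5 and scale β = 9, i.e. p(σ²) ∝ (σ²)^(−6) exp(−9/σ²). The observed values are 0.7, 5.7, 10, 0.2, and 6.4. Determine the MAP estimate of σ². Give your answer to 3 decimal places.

Sum of squared deviations about the known mean: SS = (0.7−5)² + (5.7−5)² + (10−5)² + (0.2−5)² + (6.4−5)² = 68.98.
The Normal likelihood contributes (σ²)^(−n/2) exp(−SS/(2σ²)), so the posterior is Inverse-Gamma(α + n/2, β + SS/2) = Inverse-Gamma(7.5, 43.49).
The mode of Inverse-Gamma(a, b) is b/(a+1) = 43.49/8.5 ≈ 5.116.

σ̂²_MAP = 5.116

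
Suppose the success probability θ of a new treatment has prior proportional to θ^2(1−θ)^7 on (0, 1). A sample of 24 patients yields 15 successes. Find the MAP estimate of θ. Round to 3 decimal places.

θ̂_MAP = 0.515

The prior density ∝ θ^2(1−θ)^7 is the kernel of Beta(3, 8).
Data: 15 successes in 24 trials. The binomial likelihood contributes θ^15(1−θ)^9, so the posterior is Beta(3+15, 8+9) = Beta(18, 17).
For Beta(a, b) with a, b > 1 the mode is (a−1)/(a+b−2) = 17/33 ≈ 0.515.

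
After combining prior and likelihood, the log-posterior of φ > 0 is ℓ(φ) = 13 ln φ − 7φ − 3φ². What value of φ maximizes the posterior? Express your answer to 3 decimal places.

ℓ'(φ) = 13/φ − 7 − 6φ. Setting this to zero and multiplying by φ: 6φ² + 7φ − 13 = 0.
φ = (−7 + √(7² + 4·6·13)) / (2·6) = (−7 + √361) / 12 = (−7 + 19)/12 = 1.
ℓ''(φ) = −13/φ² − 6 < 0, confirming a maximum.

φ̂_MAP = 1.000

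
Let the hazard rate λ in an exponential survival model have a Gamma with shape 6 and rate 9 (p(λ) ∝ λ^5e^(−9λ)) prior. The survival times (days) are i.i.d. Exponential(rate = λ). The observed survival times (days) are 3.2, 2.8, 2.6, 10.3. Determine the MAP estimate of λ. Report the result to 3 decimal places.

λ̂_MAP = 0.323

The Exponential(rate=λ) likelihood is ∝ λ^n e^(−λΣtᵢ). Here n = 4 and Σtᵢ = 3.2 + 2.8 + 2.6 + 10.3 = 18.9.
Posterior ∝ λ^5e^(−9λ) · λ^4e^(−18.9λ) = λ^9e^(−27.9λ), i.e. Gamma(10, 27.9).
Mode = (a−1)/b = 9/27.9 ≈ 0.323.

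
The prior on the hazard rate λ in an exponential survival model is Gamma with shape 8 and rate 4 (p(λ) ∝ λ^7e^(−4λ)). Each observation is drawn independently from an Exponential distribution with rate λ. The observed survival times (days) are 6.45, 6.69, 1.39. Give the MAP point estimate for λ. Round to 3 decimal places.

The Exponential(rate=λ) likelihood is ∝ λ^n e^(−λΣtᵢ). Here n = 3 and Σtᵢ = 6.45 + 6.69 + 1.39 = 14.53.
Posterior ∝ λ^7e^(−4λ) · λ^3e^(−14.53λ) = λ^10e^(−18.53λ), i.e. Gamma(11, 18.53).
Mode = (a−1)/b = 10/18.53 ≈ 0.540.

λ̂_MAP = 0.540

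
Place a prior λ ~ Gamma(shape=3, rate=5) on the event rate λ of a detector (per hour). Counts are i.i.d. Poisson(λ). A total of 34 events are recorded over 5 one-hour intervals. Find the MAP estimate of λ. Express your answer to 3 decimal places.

λ̂_MAP = 3.600

Σxᵢ = 34, n = 5.
Posterior ∝ λ^2e^(−5λ) · λ^34e^(−5λ) = λ^36e^(−10λ), i.e. Gamma(shape=37, rate=10).
The mode of a Gamma(a, b) with a ≥ 1 (shape–rate) is (a−1)/b = 36/10 ≈ 3.600.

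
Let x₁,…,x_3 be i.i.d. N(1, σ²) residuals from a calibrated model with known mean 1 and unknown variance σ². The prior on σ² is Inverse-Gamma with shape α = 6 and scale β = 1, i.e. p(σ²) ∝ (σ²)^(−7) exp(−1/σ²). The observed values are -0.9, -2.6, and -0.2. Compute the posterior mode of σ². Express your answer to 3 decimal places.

σ̂²_MAP = 1.177

Sum of squared deviations about the known mean: SS = (-0.9−1)² + (-2.6−1)² + (-0.2−1)² = 18.01.
The Normal likelihood contributes (σ²)^(−n/2) exp(−SS/(2σ²)), so the posterior is Inverse-Gamma(α + n/2, β + SS/2) = Inverse-Gamma(7.5, 10.005).
The mode of Inverse-Gamma(a, b) is b/(a+1) = 10.005/8.5 ≈ 1.177.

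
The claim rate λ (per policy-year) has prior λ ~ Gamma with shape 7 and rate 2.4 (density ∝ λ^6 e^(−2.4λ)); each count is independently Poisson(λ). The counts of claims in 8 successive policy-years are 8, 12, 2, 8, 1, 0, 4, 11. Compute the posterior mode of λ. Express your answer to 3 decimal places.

λ̂_MAP = 5.000

Σxᵢ = 8+12+2+8+1+0+4+11 = 46, with n = 8.
Posterior ∝ λ^6e^(−2.4λ) · λ^46e^(−8λ) = λ^52e^(−10.4λ), i.e. Gamma(shape=53, rate=10.4).
The mode of a Gamma(a, b) with a ≥ 1 (shape–rate) is (a−1)/b = 52/10.4 ≈ 5.000.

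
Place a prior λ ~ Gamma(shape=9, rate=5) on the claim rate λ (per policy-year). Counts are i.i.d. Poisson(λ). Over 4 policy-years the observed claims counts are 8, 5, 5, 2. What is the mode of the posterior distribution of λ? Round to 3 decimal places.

Σxᵢ = 8+5+5+2 = 20, with n = 4.
Posterior ∝ λ^8e^(−5λ) · λ^20e^(−4λ) = λ^28e^(−9λ), i.e. Gamma(shape=29, rate=9).
The mode of a Gamma(a, b) with a ≥ 1 (shape–rate) is (a−1)/b = 28/9 ≈ 3.111.

λ̂_MAP = 3.111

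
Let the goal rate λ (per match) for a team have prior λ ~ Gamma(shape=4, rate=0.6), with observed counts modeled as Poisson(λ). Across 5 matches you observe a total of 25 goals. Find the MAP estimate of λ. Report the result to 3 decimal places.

Σxᵢ = 25, n = 5.
Posterior ∝ λ^3e^(−0.6λ) · λ^25e^(−5λ) = λ^28e^(−5.6λ), i.e. Gamma(shape=29, rate=5.6).
The mode of a Gamma(a, b) with a ≥ 1 (shape–rate) is (a−1)/b = 28/5.6 ≈ 5.000.

λ̂_MAP = 5.000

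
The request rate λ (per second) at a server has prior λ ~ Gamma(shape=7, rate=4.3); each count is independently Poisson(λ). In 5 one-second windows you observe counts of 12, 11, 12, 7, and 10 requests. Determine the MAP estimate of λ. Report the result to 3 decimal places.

Σxᵢ = 12+11+12+7+10 = 52, with n = 5.
Posterior ∝ λ^6e^(−4.3λ) · λ^52e^(−5λ) = λ^58e^(−9.3λ), i.e. Gamma(shape=59, rate=9.3).
The mode of a Gamma(a, b) with a ≥ 1 (shape–rate) is (a−1)/b = 58/9.3 ≈ 6.237.

λ̂_MAP = 6.237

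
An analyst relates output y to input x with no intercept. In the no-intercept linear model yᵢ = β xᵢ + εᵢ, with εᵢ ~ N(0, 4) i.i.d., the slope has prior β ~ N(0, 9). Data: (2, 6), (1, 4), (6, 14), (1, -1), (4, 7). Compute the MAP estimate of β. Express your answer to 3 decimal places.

β̂_MAP = 2.173

log p(β | y) = −Σ(yᵢ − βxᵢ)²/(2·4) − β²/(2·9) + const.
Setting the derivative to zero: Σxᵢ(yᵢ − βxᵢ)/4 − β/9 = 0, so β = Σxᵢyᵢ / (Σxᵢ² + σ²/τ²).
Σxᵢyᵢ = 2·6 + 1·4 + 6·14 + 1·(-1) + 4·7 = 127; Σxᵢ² = 58; σ²/τ² = 4/9.
β̂_MAP = 127 / (58 + 4/9) = 127/(526/9) = 1143/526 ≈ 2.173.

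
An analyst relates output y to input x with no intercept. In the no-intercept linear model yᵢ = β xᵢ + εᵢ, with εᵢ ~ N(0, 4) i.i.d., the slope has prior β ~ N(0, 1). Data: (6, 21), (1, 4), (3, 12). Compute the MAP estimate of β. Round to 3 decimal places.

β̂_MAP = 3.320

log p(β | y) = −Σ(yᵢ − βxᵢ)²/(2·4) − β²/(2·1) + const.
Setting the derivative to zero: Σxᵢ(yᵢ − βxᵢ)/4 − β/1 = 0, so β = Σxᵢyᵢ / (Σxᵢ² + σ²/τ²).
Σxᵢyᵢ = 6·21 + 1·4 + 3·12 = 166; Σxᵢ² = 46; σ²/τ² = 4.
β̂_MAP = 166 / (46 + 4) = 166/50 ≈ 3.320.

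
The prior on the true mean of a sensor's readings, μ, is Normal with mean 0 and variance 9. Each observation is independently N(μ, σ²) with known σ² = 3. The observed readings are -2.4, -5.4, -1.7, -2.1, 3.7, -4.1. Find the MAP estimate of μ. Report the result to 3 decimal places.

μ̂_MAP = -1.895

n = 6; x̄ = ((-2.4) + (-5.4) + (-1.7) + (-2.1) + 3.7 + (-4.1))/6 = -12/6 = -2.
For a Normal prior and Normal likelihood with known variance, the posterior is Normal; its mode equals its mean, the precision-weighted average.
Prior precision 1/σ₀² = 1/9; data precision n/σ² = 6/3 = 2.
μ̂ = ((1/9)·0 + 2·(-2)) / (1/9 + 2) = (-4)/(19/9) = -36/19 ≈ -1.895.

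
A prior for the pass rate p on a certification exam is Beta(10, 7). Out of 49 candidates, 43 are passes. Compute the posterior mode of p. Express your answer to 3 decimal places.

Prior: Beta(10, 7).
Data: 43 successes in 49 trials. The binomial likelihood contributes p^43(1−p)^6, so the posterior is Beta(10+43, 7+6) = Beta(53, 13).
For Beta(a, b) with a, b > 1 the mode is (a−1)/(a+b−2) = 52/64 ≈ 0.813.

p̂_MAP = 0.813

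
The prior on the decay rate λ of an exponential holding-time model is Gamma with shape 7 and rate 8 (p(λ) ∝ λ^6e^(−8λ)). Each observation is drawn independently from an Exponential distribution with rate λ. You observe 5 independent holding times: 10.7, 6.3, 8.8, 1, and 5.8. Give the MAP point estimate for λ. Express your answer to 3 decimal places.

λ̂_MAP = 0.271

The Exponential(rate=λ) likelihood is ∝ λ^n e^(−λΣtᵢ). Here n = 5 and Σtᵢ = 10.7 + 6.3 + 8.8 + 1 + 5.8 = 32.6.
Posterior ∝ λ^6e^(−8λ) · λ^5e^(−32.6λ) = λ^11e^(−40.6λ), i.e. Gamma(12, 40.6).
Mode = (a−1)/b = 11/40.6 ≈ 0.271.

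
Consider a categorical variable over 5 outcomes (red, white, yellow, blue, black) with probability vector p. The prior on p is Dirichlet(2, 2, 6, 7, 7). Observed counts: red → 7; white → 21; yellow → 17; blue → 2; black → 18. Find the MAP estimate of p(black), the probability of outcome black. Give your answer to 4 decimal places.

The posterior is Dirichlet(αᵢ + nᵢ) = Dirichlet(9, 23, 23, 9, 25).
For a Dirichlet(a₁,…,a_K) with all aᵢ > 1, the mode has j-th component (aⱼ − 1)/(Σaᵢ − K).
Here Σaᵢ = 89 and K = 5, so p(black) = (25 − 1)/(89 − 5) = 24/84 ≈ 0.2857.

MAP estimate of p(black) = 0.2857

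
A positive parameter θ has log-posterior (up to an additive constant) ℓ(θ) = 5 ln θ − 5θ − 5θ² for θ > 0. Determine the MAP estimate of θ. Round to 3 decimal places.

ℓ'(θ) = 5/θ − 5 − 10θ. Setting this to zero and multiplying by θ: 10θ² + 5θ − 5 = 0.
θ = (−5 + √(5² + 4·10·5)) / (2·10) = (−5 + √225) / 20 = (−5 + 15)/20 = 1/2.
ℓ''(θ) = −5/θ² − 10 < 0, confirming a maximum.

θ̂_MAP = 0.500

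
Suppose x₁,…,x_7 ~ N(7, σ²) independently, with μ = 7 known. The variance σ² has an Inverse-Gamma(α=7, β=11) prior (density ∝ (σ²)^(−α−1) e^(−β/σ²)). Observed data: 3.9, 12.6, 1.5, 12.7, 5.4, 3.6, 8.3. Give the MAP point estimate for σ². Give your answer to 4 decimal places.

Sum of squared deviations about the known mean: SS = (3.9−7)² + (12.6−7)² + (1.5−7)² + (12.7−7)² + (5.4−7)² + (3.6−7)² + (8.3−7)² = 119.52.
The Normal likelihood contributes (σ²)^(−n/2) exp(−SS/(2σ²)), so the posterior is Inverse-Gamma(α + n/2, β + SS/2) = Inverse-Gamma(10.5, 70.76).
The mode of Inverse-Gamma(a, b) is b/(a+1) = 70.76/11.5 ≈ 6.1530.

σ̂²_MAP = 6.1530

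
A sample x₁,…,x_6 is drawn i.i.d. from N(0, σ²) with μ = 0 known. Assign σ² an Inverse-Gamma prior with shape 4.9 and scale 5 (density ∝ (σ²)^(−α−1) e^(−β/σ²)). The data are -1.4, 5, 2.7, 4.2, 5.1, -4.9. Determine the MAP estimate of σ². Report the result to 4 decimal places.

σ̂²_MAP = 6.2871

Sum of squared deviations about the known mean: SS = (-1.4−0)² + (5−0)² + (2.7−0)² + (4.2−0)² + (5.1−0)² + (-4.9−0)² = 101.91.
The Normal likelihood contributes (σ²)^(−n/2) exp(−SS/(2σ²)), so the posterior is Inverse-Gamma(α + n/2, β + SS/2) = Inverse-Gamma(7.9, 55.955).
The mode of Inverse-Gamma(a, b) is b/(a+1) = 55.955/8.9 ≈ 6.2871.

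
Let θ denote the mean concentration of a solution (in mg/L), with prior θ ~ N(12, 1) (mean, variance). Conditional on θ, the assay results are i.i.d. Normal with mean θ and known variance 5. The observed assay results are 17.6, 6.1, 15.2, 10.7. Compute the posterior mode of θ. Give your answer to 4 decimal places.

n = 4; x̄ = (17.6 + 6.1 + 15.2 + 10.7)/4 = 49.6/4 = 12.4.
For a Normal prior and Normal likelihood with known variance, the posterior is Normal; its mode equals its mean, the precision-weighted average.
Prior precision 1/σ₀² = 1/1 = 1; data precision n/σ² = 4/5 = 0.8.
θ̂ = (1·12 + 0.8·12.4) / (1 + 0.8) = 21.92/1.8 = 548/45 ≈ 12.1778.

θ̂_MAP = 12.1778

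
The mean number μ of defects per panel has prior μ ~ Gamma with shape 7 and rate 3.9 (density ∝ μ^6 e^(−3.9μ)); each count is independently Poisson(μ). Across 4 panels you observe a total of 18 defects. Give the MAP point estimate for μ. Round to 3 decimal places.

μ̂_MAP = 3.038

Σxᵢ = 18, n = 4.
Posterior ∝ μ^6e^(−3.9μ) · μ^18e^(−4μ) = μ^24e^(−7.9μ), i.e. Gamma(shape=25, rate=7.9).
The mode of a Gamma(a, b) with a ≥ 1 (shape–rate) is (a−1)/b = 24/7.9 ≈ 3.038.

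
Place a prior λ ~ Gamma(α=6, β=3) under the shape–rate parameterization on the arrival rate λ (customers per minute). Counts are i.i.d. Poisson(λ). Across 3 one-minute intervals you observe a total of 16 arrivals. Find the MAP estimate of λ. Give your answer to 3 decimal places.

Σxᵢ = 16, n = 3.
Posterior ∝ λ^5e^(−3λ) · λ^16e^(−3λ) = λ^21e^(−6λ), i.e. Gamma(shape=22, rate=6).
The mode of a Gamma(a, b) with a ≥ 1 (shape–rate) is (a−1)/b = 21/6 ≈ 3.500.

λ̂_MAP = 3.500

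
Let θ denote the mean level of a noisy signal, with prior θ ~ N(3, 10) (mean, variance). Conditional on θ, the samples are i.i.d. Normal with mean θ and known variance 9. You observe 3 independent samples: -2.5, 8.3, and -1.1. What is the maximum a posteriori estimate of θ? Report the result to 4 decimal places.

n = 3; x̄ = ((-2.5) + 8.3 + (-1.1))/3 = 4.7/3 = 47/30 ≈ 1.5667.
For a Normal prior and Normal likelihood with known variance, the posterior is Normal; its mode equals its mean, the precision-weighted average.
Prior precision 1/σ₀² = 1/10 = 0.1; data precision n/σ² = 3/9 = 1/3.
θ̂ = (0.1·3 + (1/3)·(47/30)) / (0.1 + 1/3) = (37/45)/(13/30) = 74/39 ≈ 1.8974.

θ̂_MAP = 1.8974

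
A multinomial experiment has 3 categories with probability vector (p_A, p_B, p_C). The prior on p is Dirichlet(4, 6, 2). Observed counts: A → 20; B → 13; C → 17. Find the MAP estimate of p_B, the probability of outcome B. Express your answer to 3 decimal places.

The posterior is Dirichlet(αᵢ + nᵢ) = Dirichlet(24, 19, 19).
For a Dirichlet(a₁,…,a_K) with all aᵢ > 1, the mode has j-th component (aⱼ − 1)/(Σaᵢ − K).
Here Σaᵢ = 62 and K = 3, so p_B = (19 − 1)/(62 − 3) = 18/59 ≈ 0.305.

MAP estimate of p_B = 0.305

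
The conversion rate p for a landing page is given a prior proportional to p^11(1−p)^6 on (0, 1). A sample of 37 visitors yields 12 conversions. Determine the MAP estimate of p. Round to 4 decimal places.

p̂_MAP = 0.4259

The prior density ∝ p^11(1−p)^6 is the kernel of Beta(12, 7).
Data: 12 successes in 37 trials. The binomial likelihood contributes p^12(1−p)^25, so the posterior is Beta(12+12, 7+25) = Beta(24, 32).
For Beta(a, b) with a, b > 1 the mode is (a−1)/(a+b−2) = 23/54 ≈ 0.4259.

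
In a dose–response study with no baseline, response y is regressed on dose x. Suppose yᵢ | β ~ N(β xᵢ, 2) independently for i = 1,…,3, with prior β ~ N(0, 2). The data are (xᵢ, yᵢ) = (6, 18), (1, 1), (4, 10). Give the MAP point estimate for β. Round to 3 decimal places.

β̂_MAP = 2.759

log p(β | y) = −Σ(yᵢ − βxᵢ)²/(2·2) − β²/(2·2) + const.
Setting the derivative to zero: Σxᵢ(yᵢ − βxᵢ)/2 − β/2 = 0, so β = Σxᵢyᵢ / (Σxᵢ² + σ²/τ²).
Σxᵢyᵢ = 6·18 + 1·1 + 4·10 = 149; Σxᵢ² = 53; σ²/τ² = 1.
β̂_MAP = 149 / (53 + 1) = 149/54 ≈ 2.759.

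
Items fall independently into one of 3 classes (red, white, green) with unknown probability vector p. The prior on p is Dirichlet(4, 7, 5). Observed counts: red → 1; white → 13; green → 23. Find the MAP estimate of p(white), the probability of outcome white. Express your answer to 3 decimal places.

The posterior is Dirichlet(αᵢ + nᵢ) = Dirichlet(5, 20, 28).
For a Dirichlet(a₁,…,a_K) with all aᵢ > 1, the mode has j-th component (aⱼ − 1)/(Σaᵢ − K).
Here Σaᵢ = 53 and K = 3, so p(white) = (20 − 1)/(53 − 3) = 19/50 ≈ 0.380.

MAP estimate of p(white) = 0.380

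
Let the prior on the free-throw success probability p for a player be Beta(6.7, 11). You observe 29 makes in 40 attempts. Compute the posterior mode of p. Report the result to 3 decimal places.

Prior: Beta(6.7, 11).
Data: 29 successes in 40 trials. The binomial likelihood contributes p^29(1−p)^11, so the posterior is Beta(6.7+29, 11+11) = Beta(35.7, 22).
For Beta(a, b) with a, b > 1 the mode is (a−1)/(a+b−2) = 34.7/55.7 ≈ 0.623.

p̂_MAP = 0.623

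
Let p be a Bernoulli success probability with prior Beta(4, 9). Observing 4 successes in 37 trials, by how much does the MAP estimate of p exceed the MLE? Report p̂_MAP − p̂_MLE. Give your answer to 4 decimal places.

MAP − MLE = 0.0377

Posterior is Beta(8, 42); MAP = (8−1)/(50−2) = 7/48 ≈ 0.14583.
MLE ignores the prior: p̂_MLE = k/n = 4/37 ≈ 0.10811.
Difference = 7/48 − 4/37 = 67/1776 ≈ 0.0377.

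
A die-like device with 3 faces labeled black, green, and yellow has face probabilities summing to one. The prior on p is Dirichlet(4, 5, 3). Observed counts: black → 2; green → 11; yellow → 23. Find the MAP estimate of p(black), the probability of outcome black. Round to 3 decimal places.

The posterior is Dirichlet(αᵢ + nᵢ) = Dirichlet(6, 16, 26).
For a Dirichlet(a₁,…,a_K) with all aᵢ > 1, the mode has j-th component (aⱼ − 1)/(Σaᵢ − K).
Here Σaᵢ = 48 and K = 3, so p(black) = (6 − 1)/(48 − 3) = 5/45 ≈ 0.111.

MAP estimate of p(black) = 0.111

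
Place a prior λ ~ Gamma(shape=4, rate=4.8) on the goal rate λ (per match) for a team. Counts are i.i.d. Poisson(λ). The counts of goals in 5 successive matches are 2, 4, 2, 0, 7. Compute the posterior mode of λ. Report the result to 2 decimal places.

λ̂_MAP = 1.84

Σxᵢ = 2+4+2+0+7 = 15, with n = 5.
Posterior ∝ λ^3e^(−4.8λ) · λ^15e^(−5λ) = λ^18e^(−9.8λ), i.e. Gamma(shape=19, rate=9.8).
The mode of a Gamma(a, b) with a ≥ 1 (shape–rate) is (a−1)/b = 18/9.8 ≈ 1.84.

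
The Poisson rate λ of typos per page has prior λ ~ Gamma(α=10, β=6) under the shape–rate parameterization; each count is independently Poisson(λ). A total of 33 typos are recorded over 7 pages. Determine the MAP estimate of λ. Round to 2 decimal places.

λ̂_MAP = 3.23

Σxᵢ = 33, n = 7.
Posterior ∝ λ^9e^(−6λ) · λ^33e^(−7λ) = λ^42e^(−13λ), i.e. Gamma(shape=43, rate=13).
The mode of a Gamma(a, b) with a ≥ 1 (shape–rate) is (a−1)/b = 42/13 ≈ 3.23.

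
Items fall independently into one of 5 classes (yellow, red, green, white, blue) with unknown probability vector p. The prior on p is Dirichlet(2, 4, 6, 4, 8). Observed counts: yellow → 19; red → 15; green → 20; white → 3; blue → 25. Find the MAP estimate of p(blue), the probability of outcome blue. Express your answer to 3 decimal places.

The posterior is Dirichlet(αᵢ + nᵢ) = Dirichlet(21, 19, 26, 7, 33).
For a Dirichlet(a₁,…,a_K) with all aᵢ > 1, the mode has j-th component (aⱼ − 1)/(Σaᵢ − K).
Here Σaᵢ = 106 and K = 5, so p(blue) = (33 − 1)/(106 − 5) = 32/101 ≈ 0.317.

MAP estimate of p(blue) = 0.317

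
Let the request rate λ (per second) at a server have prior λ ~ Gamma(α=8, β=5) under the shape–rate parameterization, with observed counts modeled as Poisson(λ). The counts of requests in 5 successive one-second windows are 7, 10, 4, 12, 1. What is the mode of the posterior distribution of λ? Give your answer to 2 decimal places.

λ̂_MAP = 4.10

Σxᵢ = 7+10+4+12+1 = 34, with n = 5.
Posterior ∝ λ^7e^(−5λ) · λ^34e^(−5λ) = λ^41e^(−10λ), i.e. Gamma(shape=42, rate=10).
The mode of a Gamma(a, b) with a ≥ 1 (shape–rate) is (a−1)/b = 41/10 ≈ 4.10.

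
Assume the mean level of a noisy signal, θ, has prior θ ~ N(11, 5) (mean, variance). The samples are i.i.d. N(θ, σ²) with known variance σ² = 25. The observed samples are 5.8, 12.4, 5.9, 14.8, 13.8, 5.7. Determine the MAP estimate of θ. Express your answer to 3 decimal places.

n = 6; x̄ = (5.8 + 12.4 + 5.9 + 14.8 + 13.8 + 5.7)/6 = 58.4/6 = 146/15 ≈ 9.7333.
For a Normal prior and Normal likelihood with known variance, the posterior is Normal; its mode equals its mean, the precision-weighted average.
Prior precision 1/σ₀² = 1/5 = 0.2; data precision n/σ² = 6/25 = 0.24.
θ̂ = (0.2·11 + 0.24·(146/15)) / (0.2 + 0.24) = 4.536/0.44 = 567/55 ≈ 10.309.

θ̂_MAP = 10.309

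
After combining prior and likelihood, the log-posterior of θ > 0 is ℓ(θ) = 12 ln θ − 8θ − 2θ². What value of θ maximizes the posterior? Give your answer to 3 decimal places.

ℓ'(θ) = 12/θ − 8 − 4θ. Setting this to zero and multiplying by θ: 4θ² + 8θ − 12 = 0.
θ = (−8 + √(8² + 4·4·12)) / (2·4) = (−8 + √256) / 8 = (−8 + 16)/8 = 1.
ℓ''(θ) = −12/θ² − 4 < 0, confirming a maximum.

θ̂_MAP = 1.000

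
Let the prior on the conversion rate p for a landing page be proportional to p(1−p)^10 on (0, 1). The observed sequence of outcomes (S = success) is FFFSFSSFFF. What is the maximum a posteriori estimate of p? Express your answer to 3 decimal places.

The prior density ∝ p(1−p)^10 is the kernel of Beta(2, 11).
Data: 3 successes in 10 trials (from the sequence). The binomial likelihood contributes p^3(1−p)^7, so the posterior is Beta(2+3, 11+7) = Beta(5, 18).
For Beta(a, b) with a, b > 1 the mode is (a−1)/(a+b−2) = 4/21 ≈ 0.190.

p̂_MAP = 0.190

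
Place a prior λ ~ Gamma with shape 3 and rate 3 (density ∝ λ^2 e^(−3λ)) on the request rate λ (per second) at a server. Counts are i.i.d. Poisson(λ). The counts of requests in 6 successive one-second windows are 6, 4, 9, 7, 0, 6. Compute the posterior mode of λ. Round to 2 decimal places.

λ̂_MAP = 3.78

Σxᵢ = 6+4+9+7+0+6 = 32, with n = 6.
Posterior ∝ λ^2e^(−3λ) · λ^32e^(−6λ) = λ^34e^(−9λ), i.e. Gamma(shape=35, rate=9).
The mode of a Gamma(a, b) with a ≥ 1 (shape–rate) is (a−1)/b = 34/9 ≈ 3.78.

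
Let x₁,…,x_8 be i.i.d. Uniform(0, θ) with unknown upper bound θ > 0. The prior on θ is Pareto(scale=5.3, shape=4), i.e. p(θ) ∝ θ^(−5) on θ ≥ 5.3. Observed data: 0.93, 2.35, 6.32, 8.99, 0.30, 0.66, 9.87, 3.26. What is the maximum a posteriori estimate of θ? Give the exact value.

θ̂_MAP = 9.87

The Uniform(0, θ) likelihood is θ^(−n) for θ ≥ max(xᵢ), zero otherwise. Here max(xᵢ) = 9.87.
Posterior ∝ θ^(−5) · θ^(−8) = θ^(−13) on θ ≥ max(5.3, 9.87) = 9.87.
This density is strictly decreasing in θ, so the posterior mode lies at the lower boundary of the support.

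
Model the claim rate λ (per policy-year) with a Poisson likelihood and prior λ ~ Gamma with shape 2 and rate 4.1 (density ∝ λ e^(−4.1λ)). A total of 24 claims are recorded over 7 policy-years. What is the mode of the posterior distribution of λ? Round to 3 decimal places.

λ̂_MAP = 2.252

Σxᵢ = 24, n = 7.
Posterior ∝ λe^(−4.1λ) · λ^24e^(−7λ) = λ^25e^(−11.1λ), i.e. Gamma(shape=26, rate=11.1).
The mode of a Gamma(a, b) with a ≥ 1 (shape–rate) is (a−1)/b = 25/11.1 ≈ 2.252.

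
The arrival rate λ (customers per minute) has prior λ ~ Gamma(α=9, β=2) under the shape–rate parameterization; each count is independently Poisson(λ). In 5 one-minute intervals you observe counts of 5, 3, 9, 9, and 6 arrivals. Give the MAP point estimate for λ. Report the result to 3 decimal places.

Σxᵢ = 5+3+9+9+6 = 32, with n = 5.
Posterior ∝ λ^8e^(−2λ) · λ^32e^(−5λ) = λ^40e^(−7λ), i.e. Gamma(shape=41, rate=7).
The mode of a Gamma(a, b) with a ≥ 1 (shape–rate) is (a−1)/b = 40/7 ≈ 5.714.

λ̂_MAP = 5.714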